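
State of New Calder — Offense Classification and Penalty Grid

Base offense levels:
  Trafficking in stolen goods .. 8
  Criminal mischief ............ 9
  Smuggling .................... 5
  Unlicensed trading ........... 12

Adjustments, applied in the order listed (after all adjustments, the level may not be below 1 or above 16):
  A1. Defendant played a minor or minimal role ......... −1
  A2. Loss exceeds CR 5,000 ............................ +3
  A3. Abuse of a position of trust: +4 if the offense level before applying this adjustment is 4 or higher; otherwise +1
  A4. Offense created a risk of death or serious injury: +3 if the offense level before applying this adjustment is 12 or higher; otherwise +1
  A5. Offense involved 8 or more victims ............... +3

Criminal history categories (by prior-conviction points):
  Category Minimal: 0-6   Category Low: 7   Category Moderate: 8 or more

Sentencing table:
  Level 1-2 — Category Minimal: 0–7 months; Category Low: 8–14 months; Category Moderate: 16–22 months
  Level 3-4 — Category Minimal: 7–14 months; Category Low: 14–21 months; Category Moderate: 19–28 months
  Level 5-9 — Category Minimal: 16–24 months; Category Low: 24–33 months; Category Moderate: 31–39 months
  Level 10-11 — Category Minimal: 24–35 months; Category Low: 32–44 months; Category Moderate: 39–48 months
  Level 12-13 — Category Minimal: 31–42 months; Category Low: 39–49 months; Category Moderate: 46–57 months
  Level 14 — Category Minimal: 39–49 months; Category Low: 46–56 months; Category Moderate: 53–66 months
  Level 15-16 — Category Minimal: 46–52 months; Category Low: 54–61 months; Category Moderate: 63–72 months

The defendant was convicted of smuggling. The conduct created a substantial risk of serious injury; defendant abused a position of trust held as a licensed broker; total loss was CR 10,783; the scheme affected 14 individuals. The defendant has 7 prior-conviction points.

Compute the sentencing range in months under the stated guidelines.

54-61 months

Base offense level for smuggling: 5.
A2 applies: 5 + 3 = 8.
A3 applies (level before this adjustment is 8 ≥ 4, so +4): 8 + 4 = 12.
A4 applies (level before this adjustment is 12 ≥ 12, so +3): 12 + 3 = 15.
A5 applies: 15 + 3 = 18.
Level 18 exceeds the maximum of 16; capped at 16.
Final offense level: 16.
Criminal history: 7 prior points → Category Low (7).
Level 16 falls in the 15-16 band.
Grid: Level 15-16 × Category Low = 54-61 months.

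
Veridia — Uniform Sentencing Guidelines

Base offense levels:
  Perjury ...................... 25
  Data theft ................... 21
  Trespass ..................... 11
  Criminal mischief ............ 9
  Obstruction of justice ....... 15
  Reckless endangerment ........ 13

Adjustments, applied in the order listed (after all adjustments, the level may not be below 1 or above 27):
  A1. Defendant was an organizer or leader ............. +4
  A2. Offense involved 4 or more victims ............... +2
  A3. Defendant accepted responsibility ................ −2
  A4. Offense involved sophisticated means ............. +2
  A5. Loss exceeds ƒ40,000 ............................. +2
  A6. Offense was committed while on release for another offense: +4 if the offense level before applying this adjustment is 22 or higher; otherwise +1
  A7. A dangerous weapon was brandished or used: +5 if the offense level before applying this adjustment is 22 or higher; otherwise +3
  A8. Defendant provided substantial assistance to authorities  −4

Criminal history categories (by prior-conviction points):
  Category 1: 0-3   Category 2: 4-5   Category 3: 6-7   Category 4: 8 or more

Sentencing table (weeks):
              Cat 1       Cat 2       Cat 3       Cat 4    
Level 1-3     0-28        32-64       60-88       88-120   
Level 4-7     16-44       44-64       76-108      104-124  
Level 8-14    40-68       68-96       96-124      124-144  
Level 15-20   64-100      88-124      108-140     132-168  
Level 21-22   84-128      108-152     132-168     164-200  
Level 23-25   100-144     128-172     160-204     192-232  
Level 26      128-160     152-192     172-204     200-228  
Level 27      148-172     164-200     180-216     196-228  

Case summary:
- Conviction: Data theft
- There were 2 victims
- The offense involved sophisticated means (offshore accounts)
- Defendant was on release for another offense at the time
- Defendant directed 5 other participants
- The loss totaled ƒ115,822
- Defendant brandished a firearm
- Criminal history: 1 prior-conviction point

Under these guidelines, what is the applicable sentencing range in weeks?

Base offense level for data theft: 21.
A1 applies: 21 + 4 = 25.
A4 applies: 25 + 2 = 27.
A5 applies: 27 + 2 = 29.
A6 applies (level before this adjustment is 29 ≥ 22, so +4): 29 + 4 = 33.
A7 applies (level before this adjustment is 33 ≥ 22, so +5): 33 + 5 = 38.
A8 does not apply.
Level 38 exceeds the maximum of 27; capped at 27.
Final offense level: 27.
Criminal history: 1 prior point → Category 1 (0-3).
Level 27 falls in the 27 band.
Grid: Level 27 × Category 1 = 148-172 weeks.

148-172 weeks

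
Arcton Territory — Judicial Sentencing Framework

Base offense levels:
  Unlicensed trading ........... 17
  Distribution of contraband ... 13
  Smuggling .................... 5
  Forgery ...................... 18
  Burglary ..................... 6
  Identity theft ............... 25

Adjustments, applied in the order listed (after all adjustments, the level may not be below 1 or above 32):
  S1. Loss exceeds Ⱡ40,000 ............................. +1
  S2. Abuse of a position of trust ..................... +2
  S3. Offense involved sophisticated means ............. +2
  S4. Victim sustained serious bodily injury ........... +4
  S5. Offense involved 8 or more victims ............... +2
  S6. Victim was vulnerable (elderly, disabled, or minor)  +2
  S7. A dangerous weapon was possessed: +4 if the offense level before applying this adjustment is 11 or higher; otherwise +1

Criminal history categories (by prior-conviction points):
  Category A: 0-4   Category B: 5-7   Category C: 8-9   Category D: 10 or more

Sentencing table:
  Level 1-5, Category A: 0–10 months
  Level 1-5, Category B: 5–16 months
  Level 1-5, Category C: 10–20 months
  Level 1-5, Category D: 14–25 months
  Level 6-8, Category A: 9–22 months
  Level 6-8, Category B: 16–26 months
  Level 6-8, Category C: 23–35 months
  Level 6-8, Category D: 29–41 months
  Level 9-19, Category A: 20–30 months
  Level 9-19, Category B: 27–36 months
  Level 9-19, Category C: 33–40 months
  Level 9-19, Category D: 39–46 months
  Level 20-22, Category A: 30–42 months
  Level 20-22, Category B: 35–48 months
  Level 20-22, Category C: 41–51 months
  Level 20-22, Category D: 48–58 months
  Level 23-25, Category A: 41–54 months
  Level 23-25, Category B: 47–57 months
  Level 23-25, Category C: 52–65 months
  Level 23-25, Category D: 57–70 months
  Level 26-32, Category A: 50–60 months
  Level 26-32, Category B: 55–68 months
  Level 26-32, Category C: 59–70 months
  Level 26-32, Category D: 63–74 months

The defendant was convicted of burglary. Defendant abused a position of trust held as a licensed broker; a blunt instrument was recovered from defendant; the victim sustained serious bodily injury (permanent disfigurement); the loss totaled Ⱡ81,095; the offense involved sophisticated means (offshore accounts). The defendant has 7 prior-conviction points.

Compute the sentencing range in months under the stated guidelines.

27-36 months

Base offense level for burglary: 6.
S1 applies: 6 + 1 = 7.
S2 applies: 7 + 2 = 9.
S3 applies: 9 + 2 = 11.
S4 applies: 11 + 4 = 15.
S7 applies (level before this adjustment is 15 ≥ 11, so +4): 15 + 4 = 19.
Final offense level: 19.
Criminal history: 7 prior points → Category B (5-7).
Level 19 falls in the 9-19 band.
Grid: Level 9-19 × Category B = 27-36 months.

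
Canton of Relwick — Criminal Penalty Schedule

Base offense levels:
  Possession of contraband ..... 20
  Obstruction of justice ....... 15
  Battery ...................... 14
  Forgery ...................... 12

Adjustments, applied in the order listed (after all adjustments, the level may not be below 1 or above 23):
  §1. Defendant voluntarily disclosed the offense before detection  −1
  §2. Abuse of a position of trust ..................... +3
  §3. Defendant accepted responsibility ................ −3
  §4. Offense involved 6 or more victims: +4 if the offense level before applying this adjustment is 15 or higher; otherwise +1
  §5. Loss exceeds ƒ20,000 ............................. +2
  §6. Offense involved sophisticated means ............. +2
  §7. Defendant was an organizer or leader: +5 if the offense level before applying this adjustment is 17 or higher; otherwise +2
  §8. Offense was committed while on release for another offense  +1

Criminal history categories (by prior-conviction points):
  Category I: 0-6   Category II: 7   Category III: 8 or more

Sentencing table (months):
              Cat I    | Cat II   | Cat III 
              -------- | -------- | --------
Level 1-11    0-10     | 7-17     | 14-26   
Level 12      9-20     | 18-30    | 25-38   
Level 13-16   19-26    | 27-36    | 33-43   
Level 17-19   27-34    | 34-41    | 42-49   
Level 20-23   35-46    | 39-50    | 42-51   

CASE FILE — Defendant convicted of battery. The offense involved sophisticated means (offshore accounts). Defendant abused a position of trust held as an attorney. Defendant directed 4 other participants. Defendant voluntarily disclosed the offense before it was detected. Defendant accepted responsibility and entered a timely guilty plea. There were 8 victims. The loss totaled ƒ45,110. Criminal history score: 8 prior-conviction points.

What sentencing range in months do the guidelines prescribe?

42-51 months

Base offense level for battery: 14.
§1 applies: 14 − 1 = 13.
§2 applies: 13 + 3 = 16.
§3 applies: 16 − 3 = 13.
§4 applies (level before this adjustment is 13 < 15, so +1): 13 + 1 = 14.
§5 applies: 14 + 2 = 16.
§6 applies: 16 + 2 = 18.
§7 applies (level before this adjustment is 18 ≥ 17, so +5): 18 + 5 = 23.
§8 does not apply.
Final offense level: 23.
Criminal history: 8 prior points → Category III (8+).
Level 23 falls in the 20-23 band.
Grid: Level 20-23 × Category III = 42-51 months.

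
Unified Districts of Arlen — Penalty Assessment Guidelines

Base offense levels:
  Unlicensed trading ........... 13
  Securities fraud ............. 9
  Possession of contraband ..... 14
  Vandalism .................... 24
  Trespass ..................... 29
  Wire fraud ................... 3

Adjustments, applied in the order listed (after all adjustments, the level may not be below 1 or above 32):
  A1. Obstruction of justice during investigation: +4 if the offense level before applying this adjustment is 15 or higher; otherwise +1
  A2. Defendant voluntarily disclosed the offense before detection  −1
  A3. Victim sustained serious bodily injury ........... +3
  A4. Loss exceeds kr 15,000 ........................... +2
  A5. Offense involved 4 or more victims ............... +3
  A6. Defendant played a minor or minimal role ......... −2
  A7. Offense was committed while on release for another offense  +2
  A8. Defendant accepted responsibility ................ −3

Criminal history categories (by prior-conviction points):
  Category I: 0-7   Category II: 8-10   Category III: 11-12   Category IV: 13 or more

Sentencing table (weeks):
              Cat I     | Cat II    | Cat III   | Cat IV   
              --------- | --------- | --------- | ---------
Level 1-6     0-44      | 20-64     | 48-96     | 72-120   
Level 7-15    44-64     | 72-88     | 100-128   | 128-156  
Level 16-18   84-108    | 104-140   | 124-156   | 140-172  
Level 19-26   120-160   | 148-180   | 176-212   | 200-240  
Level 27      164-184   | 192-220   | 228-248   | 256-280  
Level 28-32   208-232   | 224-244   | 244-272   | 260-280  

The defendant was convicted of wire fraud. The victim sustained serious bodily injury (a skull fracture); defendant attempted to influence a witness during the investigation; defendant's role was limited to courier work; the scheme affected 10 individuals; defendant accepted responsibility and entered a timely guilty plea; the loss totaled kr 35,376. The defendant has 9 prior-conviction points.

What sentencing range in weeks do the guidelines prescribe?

Base offense level for wire fraud: 3.
A1 applies (level before this adjustment is 3 < 15, so +1): 3 + 1 = 4.
A3 applies: 4 + 3 = 7.
A4 applies: 7 + 2 = 9.
A5 applies: 9 + 3 = 12.
A6 applies: 12 − 2 = 10.
A8 applies: 10 − 3 = 7.
Final offense level: 7.
Criminal history: 9 prior points → Category II (8-10).
Level 7 falls in the 7-15 band.
Grid: Level 7-15 × Category II = 72-88 weeks.

72-88 weeks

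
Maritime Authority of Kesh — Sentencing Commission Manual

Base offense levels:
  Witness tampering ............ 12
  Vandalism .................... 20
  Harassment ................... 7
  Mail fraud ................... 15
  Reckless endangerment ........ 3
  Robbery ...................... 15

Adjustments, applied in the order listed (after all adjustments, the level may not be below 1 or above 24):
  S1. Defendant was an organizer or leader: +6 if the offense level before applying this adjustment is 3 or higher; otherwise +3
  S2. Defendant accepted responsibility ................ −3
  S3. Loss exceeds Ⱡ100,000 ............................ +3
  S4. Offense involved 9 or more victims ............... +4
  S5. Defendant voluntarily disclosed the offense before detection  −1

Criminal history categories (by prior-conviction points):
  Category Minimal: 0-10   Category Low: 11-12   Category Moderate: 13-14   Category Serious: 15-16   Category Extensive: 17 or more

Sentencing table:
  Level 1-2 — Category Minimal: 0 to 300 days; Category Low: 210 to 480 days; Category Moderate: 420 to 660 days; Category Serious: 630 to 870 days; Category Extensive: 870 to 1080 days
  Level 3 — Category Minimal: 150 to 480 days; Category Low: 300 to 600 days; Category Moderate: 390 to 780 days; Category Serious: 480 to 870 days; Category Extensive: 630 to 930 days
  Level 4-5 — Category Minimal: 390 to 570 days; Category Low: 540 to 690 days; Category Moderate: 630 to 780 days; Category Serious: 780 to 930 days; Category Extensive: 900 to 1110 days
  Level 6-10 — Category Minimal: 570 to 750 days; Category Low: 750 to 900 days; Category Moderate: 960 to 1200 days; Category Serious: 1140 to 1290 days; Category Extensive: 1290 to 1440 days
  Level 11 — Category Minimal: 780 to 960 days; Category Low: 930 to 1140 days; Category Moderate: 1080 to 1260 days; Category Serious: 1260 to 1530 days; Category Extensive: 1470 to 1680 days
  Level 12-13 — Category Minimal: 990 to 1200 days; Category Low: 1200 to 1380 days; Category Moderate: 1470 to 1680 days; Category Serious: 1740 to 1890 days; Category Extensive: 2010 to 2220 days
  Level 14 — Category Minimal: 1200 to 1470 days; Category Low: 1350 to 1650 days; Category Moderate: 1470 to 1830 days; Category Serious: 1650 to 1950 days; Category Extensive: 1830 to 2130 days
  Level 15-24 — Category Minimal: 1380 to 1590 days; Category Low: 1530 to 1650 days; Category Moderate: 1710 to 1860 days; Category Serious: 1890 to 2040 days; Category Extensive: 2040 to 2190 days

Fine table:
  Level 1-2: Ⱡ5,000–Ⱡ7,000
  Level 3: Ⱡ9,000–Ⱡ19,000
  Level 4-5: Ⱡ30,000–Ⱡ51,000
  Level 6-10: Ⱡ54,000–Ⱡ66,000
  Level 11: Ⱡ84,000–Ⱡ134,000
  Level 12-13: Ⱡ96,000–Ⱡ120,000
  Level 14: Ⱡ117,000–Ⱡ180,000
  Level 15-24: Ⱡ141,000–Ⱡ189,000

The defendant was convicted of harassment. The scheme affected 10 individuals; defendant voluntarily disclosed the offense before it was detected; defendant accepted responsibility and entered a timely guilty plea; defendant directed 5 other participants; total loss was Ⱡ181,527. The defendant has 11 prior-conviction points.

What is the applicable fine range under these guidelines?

Ⱡ141,000–Ⱡ189,000

Base offense level for harassment: 7.
S1 applies (level before this adjustment is 7 ≥ 3, so +6): 7 + 6 = 13.
S2 applies: 13 − 3 = 10.
S3 applies: 10 + 3 = 13.
S4 applies: 13 + 4 = 17.
S5 applies: 17 − 1 = 16.
Final offense level: 16.
Level 16 falls in the 15-24 band.
Fine table: Level 15-24 → Ⱡ141,000–Ⱡ189,000.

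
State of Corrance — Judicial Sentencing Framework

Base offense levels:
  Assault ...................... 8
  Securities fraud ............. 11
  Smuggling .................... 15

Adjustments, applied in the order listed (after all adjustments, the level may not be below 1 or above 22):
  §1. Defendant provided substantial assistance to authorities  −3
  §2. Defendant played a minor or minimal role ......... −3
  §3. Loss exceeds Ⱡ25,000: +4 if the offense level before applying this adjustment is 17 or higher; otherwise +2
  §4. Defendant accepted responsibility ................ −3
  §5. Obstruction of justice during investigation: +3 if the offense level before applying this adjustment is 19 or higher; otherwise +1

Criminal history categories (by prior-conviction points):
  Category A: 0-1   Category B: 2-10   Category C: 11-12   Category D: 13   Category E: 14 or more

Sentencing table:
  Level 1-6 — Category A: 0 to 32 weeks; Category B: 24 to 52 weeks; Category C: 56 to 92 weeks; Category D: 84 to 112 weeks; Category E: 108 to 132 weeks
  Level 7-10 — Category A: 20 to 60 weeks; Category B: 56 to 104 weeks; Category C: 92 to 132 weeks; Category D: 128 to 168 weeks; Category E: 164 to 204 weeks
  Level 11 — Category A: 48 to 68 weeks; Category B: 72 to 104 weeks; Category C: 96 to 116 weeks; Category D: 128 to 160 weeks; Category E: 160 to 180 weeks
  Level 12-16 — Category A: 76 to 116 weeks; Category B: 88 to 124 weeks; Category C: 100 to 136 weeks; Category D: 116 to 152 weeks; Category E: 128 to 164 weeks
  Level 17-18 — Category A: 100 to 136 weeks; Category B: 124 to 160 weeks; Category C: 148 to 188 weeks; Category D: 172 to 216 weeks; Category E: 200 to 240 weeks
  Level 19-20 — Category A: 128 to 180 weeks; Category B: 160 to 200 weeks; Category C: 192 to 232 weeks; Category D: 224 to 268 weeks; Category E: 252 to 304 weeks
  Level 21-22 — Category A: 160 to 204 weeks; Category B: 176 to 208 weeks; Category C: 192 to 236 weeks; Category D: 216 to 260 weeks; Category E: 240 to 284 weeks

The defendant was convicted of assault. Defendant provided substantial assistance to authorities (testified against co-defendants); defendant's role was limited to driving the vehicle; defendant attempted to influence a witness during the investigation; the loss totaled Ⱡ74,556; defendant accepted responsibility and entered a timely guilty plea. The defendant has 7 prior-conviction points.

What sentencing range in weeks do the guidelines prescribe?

Base offense level for assault: 8.
§1 applies: 8 − 3 = 5.
§2 applies: 5 − 3 = 2.
§3 applies (level before this adjustment is 2 < 17, so +2): 2 + 2 = 4.
§4 applies: 4 − 3 = 1.
§5 applies (level before this adjustment is 1 < 19, so +1): 1 + 1 = 2.
Final offense level: 2.
Criminal history: 7 prior points → Category B (2-10).
Level 2 falls in the 1-6 band.
Grid: Level 1-6 × Category B = 24-52 weeks.

24-52 weeks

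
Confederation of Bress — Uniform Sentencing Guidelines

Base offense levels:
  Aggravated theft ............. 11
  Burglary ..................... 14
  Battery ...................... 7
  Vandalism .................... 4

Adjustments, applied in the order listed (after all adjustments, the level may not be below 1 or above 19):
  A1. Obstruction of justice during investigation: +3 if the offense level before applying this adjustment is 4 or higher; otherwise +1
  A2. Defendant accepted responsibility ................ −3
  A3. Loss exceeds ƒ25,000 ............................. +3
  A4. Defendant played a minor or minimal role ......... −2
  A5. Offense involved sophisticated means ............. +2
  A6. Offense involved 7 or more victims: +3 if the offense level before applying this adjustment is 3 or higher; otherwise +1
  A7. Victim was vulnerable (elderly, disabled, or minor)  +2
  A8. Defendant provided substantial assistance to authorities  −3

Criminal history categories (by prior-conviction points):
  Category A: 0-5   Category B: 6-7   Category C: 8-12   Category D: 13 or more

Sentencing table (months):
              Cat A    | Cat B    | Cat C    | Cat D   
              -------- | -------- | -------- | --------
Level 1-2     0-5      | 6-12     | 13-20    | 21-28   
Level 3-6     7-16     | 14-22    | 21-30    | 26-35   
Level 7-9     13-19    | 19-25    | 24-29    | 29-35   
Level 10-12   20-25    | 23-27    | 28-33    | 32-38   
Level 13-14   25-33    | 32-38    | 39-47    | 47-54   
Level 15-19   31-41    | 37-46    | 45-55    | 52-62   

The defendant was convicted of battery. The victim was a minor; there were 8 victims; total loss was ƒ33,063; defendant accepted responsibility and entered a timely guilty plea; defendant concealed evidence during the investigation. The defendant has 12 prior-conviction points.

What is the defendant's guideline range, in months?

45-55 months

Base offense level for battery: 7.
A1 applies (level before this adjustment is 7 ≥ 4, so +3): 7 + 3 = 10.
A2 applies: 10 − 3 = 7.
A3 applies: 7 + 3 = 10.
A4 does not apply.
A6 applies (level before this adjustment is 10 ≥ 3, so +3): 10 + 3 = 13.
A7 applies: 13 + 2 = 15.
Final offense level: 15.
Criminal history: 12 prior points → Category C (8-12).
Level 15 falls in the 15-19 band.
Grid: Level 15-19 × Category C = 45-55 months.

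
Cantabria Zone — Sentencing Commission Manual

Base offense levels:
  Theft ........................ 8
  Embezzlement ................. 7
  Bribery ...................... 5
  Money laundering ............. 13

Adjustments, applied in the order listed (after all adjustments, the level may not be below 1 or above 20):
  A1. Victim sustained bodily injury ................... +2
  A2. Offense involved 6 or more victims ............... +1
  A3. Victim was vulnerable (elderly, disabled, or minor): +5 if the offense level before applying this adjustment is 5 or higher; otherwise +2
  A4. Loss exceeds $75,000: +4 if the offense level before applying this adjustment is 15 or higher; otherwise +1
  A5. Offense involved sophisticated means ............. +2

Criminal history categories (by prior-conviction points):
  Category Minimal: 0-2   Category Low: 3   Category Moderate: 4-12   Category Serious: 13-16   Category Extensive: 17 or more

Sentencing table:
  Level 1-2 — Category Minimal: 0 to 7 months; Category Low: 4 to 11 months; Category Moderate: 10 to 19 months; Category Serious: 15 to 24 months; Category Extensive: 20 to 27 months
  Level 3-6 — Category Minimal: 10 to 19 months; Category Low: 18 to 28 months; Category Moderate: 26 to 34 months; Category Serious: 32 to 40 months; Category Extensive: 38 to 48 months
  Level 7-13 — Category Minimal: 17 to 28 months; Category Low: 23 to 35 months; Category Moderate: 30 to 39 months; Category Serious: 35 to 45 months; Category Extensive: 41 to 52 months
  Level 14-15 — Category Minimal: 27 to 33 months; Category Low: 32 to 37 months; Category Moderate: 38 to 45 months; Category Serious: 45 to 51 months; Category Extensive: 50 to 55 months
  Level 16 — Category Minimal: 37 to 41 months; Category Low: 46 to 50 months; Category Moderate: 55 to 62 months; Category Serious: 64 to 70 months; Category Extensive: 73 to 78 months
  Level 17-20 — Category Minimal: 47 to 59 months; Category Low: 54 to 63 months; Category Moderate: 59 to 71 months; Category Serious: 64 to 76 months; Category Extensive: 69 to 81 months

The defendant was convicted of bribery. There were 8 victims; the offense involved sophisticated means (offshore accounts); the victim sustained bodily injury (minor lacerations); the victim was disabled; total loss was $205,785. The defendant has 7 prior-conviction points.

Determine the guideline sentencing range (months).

Base offense level for bribery: 5.
A1 applies: 5 + 2 = 7.
A2 applies: 7 + 1 = 8.
A3 applies (level before this adjustment is 8 ≥ 5, so +5): 8 + 5 = 13.
A4 applies (level before this adjustment is 13 < 15, so +1): 13 + 1 = 14.
A5 applies: 14 + 2 = 16.
Final offense level: 16.
Criminal history: 7 prior points → Category Moderate (4-12).
Level 16 falls in the 16 band.
Grid: Level 16 × Category Moderate = 55-62 months.

55-62 months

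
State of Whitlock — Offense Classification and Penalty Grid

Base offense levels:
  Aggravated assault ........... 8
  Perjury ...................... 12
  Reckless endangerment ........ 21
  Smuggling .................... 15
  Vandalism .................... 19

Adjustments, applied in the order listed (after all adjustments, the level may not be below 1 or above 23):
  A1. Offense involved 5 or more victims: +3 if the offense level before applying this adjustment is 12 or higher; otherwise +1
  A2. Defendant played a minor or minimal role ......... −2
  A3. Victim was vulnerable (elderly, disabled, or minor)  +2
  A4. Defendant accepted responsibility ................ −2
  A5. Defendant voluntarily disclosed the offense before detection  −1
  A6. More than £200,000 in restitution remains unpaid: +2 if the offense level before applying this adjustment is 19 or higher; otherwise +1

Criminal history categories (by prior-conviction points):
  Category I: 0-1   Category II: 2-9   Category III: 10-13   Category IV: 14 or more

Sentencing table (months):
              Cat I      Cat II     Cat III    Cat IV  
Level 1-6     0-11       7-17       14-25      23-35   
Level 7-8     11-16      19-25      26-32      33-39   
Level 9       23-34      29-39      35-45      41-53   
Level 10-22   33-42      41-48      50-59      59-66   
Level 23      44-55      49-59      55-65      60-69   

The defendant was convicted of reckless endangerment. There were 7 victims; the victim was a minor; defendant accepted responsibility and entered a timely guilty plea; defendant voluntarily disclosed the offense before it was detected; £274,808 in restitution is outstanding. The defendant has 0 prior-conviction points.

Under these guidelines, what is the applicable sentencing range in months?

44-55 months

Base offense level for reckless endangerment: 21.
A1 applies (level before this adjustment is 21 ≥ 12, so +3): 21 + 3 = 24.
A2 does not apply.
A3 applies: 24 + 2 = 26.
A4 applies: 26 − 2 = 24.
A5 applies: 24 − 1 = 23.
A6 applies (level before this adjustment is 23 ≥ 19, so +2): 23 + 2 = 25.
Level 25 exceeds the maximum of 23; capped at 23.
Final offense level: 23.
Criminal history: 0 prior points → Category I (0-1).
Level 23 falls in the 23 band.
Grid: Level 23 × Category I = 44-55 months.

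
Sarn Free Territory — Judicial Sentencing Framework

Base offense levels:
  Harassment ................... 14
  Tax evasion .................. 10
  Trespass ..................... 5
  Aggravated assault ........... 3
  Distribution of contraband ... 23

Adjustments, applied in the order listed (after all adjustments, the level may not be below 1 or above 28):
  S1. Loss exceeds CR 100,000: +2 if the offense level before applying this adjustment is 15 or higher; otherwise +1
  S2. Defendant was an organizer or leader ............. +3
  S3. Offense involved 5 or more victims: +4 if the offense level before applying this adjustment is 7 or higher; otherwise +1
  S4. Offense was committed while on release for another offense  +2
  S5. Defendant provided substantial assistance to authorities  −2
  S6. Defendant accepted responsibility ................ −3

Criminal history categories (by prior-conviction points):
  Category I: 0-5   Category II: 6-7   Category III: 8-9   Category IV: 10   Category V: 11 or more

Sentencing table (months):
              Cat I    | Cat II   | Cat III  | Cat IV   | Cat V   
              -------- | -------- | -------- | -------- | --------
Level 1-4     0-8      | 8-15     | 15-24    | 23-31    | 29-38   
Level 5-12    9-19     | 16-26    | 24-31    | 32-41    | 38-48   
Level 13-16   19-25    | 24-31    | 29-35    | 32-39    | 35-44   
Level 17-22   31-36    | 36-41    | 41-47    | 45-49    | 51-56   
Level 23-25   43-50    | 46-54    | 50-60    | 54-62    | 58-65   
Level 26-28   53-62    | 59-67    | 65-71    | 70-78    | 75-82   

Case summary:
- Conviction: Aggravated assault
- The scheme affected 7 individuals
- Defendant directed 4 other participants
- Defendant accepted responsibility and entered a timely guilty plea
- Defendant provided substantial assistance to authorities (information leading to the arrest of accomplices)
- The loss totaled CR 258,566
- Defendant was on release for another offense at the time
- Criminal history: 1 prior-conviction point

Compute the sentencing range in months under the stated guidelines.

9-19 months

Base offense level for aggravated assault: 3.
S1 applies (level before this adjustment is 3 < 15, so +1): 3 + 1 = 4.
S2 applies: 4 + 3 = 7.
S3 applies (level before this adjustment is 7 ≥ 7, so +4): 7 + 4 = 11.
S4 applies: 11 + 2 = 13.
S5 applies: 13 − 2 = 11.
S6 applies: 11 − 3 = 8.
Final offense level: 8.
Criminal history: 1 prior point → Category I (0-5).
Level 8 falls in the 5-12 band.
Grid: Level 5-12 × Category I = 9-19 months.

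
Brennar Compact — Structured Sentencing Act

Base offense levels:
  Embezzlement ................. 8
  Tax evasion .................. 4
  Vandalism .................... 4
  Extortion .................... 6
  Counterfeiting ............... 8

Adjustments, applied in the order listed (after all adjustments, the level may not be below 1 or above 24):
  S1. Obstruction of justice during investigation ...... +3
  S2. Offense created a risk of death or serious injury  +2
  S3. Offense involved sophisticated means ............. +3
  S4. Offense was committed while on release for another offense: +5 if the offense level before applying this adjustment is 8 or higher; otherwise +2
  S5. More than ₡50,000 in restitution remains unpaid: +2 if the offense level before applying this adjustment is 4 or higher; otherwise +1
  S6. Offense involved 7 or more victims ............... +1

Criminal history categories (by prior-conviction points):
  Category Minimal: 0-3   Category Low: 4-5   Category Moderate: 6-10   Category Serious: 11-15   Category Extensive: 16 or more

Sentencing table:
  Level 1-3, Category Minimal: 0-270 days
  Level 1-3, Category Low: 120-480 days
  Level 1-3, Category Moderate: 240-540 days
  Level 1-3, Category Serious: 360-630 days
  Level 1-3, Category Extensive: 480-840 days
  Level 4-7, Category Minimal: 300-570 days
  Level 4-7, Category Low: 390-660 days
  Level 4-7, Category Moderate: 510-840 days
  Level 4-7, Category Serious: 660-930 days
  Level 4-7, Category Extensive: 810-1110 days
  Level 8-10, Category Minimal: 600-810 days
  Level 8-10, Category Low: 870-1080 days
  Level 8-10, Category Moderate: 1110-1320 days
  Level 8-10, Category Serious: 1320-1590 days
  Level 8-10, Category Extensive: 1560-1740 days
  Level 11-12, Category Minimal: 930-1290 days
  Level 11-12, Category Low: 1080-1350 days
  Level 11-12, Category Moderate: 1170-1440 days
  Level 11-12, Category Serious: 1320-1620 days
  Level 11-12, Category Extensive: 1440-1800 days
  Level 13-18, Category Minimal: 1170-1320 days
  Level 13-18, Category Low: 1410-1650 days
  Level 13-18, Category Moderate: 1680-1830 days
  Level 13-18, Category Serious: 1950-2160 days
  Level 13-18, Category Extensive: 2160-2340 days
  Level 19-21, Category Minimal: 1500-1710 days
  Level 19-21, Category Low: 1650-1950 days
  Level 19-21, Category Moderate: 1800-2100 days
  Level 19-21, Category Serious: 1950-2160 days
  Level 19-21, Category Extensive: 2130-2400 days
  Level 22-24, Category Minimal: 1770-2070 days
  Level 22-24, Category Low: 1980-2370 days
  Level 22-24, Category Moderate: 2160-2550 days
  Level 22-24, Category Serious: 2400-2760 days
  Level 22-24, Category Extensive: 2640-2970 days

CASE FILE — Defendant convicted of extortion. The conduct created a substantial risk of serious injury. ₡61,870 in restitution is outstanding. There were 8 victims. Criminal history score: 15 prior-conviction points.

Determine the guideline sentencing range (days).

1320-1620 days

Base offense level for extortion: 6.
S2 applies: 6 + 2 = 8.
S3 does not apply.
S4 does not apply.
S5 applies (level before this adjustment is 8 ≥ 4, so +2): 8 + 2 = 10.
S6 applies: 10 + 1 = 11.
Final offense level: 11.
Criminal history: 15 prior points → Category Serious (11-15).
Level 11 falls in the 11-12 band.
Grid: Level 11-12 × Category Serious = 1320-1620 days.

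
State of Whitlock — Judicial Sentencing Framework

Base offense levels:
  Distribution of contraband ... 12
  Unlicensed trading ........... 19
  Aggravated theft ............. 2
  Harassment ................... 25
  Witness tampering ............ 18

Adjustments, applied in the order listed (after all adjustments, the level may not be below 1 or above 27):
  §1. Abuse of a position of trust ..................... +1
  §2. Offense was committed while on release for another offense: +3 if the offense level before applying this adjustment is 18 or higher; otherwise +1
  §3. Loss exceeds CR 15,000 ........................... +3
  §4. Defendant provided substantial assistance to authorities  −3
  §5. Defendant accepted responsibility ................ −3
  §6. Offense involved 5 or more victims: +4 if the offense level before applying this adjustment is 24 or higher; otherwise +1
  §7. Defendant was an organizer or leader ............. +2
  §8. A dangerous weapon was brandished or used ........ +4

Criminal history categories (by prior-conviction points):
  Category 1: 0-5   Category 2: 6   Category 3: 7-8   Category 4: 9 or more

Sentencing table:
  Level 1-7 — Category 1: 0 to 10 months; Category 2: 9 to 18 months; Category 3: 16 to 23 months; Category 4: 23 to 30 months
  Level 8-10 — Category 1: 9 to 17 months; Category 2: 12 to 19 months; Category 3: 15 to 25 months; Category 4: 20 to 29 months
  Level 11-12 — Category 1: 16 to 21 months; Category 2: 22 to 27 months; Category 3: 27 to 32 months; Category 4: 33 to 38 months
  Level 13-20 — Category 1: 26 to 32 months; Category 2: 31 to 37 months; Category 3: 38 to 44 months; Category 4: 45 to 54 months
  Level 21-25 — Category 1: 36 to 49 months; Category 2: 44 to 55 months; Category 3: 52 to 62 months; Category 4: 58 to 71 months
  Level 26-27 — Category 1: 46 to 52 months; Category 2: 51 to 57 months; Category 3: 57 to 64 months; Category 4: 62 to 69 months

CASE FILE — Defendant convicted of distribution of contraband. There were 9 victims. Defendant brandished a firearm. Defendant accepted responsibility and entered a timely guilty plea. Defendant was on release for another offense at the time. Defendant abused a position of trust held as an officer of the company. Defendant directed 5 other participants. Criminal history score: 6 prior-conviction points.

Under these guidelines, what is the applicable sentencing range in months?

Base offense level for distribution of contraband: 12.
§1 applies: 12 + 1 = 13.
§2 applies (level before this adjustment is 13 < 18, so +1): 13 + 1 = 14.
§3 does not apply.
§5 applies: 14 − 3 = 11.
§6 applies (level before this adjustment is 11 < 24, so +1): 11 + 1 = 12.
§7 applies: 12 + 2 = 14.
§8 applies: 14 + 4 = 18.
Final offense level: 18.
Criminal history: 6 prior points → Category 2 (6).
Level 18 falls in the 13-20 band.
Grid: Level 13-20 × Category 2 = 31-37 months.

31-37 months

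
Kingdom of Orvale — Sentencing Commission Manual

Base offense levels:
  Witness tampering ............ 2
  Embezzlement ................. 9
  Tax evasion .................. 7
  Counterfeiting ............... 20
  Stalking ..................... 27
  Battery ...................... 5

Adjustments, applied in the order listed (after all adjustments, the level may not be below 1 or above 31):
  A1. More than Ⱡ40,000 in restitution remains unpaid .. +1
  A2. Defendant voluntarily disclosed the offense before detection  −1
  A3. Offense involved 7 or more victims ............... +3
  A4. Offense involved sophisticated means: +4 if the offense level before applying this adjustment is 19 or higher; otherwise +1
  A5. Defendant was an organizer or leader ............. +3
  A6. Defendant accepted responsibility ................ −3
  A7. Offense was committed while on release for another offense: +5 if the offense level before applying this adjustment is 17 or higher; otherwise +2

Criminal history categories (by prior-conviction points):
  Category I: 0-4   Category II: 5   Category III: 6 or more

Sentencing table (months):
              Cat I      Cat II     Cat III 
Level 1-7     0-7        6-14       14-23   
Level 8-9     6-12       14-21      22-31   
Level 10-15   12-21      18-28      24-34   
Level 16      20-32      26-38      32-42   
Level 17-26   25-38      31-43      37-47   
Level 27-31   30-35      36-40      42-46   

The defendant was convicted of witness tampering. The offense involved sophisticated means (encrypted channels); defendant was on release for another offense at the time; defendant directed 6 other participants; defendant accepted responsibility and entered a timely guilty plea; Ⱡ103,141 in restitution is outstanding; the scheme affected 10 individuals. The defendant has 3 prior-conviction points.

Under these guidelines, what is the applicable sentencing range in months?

Base offense level for witness tampering: 2.
A1 applies: 2 + 1 = 3.
A3 applies: 3 + 3 = 6.
A4 applies (level before this adjustment is 6 < 19, so +1): 6 + 1 = 7.
A5 applies: 7 + 3 = 10.
A6 applies: 10 − 3 = 7.
A7 applies (level before this adjustment is 7 < 17, so +2): 7 + 2 = 9.
Final offense level: 9.
Criminal history: 3 prior points → Category I (0-4).
Level 9 falls in the 8-9 band.
Grid: Level 8-9 × Category I = 6-12 months.

6-12 months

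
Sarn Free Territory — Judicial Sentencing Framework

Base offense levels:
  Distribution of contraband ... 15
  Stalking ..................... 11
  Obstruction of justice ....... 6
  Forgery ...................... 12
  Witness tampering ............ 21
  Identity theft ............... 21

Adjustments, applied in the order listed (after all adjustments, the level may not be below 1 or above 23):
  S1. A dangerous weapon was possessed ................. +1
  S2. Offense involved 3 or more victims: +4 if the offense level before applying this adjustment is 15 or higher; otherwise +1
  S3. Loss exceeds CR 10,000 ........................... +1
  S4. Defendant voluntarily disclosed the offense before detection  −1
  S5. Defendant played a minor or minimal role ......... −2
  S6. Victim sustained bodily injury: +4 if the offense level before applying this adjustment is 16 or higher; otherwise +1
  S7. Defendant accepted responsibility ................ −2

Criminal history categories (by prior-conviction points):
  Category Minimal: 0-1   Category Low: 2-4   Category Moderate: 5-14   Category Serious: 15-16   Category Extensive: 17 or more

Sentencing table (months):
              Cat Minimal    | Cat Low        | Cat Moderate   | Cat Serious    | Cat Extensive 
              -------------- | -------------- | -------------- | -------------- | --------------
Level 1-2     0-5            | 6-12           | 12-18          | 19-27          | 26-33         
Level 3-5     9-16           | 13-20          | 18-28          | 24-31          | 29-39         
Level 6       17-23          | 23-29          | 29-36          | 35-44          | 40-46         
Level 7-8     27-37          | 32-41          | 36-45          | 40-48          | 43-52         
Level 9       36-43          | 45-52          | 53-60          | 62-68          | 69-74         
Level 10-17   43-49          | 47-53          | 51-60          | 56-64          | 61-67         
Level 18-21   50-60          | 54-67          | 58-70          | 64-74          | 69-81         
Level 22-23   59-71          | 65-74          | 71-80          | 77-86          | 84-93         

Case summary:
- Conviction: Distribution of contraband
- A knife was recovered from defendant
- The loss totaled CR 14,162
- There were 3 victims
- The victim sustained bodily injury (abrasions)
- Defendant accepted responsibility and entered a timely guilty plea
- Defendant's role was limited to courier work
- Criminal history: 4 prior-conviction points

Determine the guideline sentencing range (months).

54-67 months

Base offense level for distribution of contraband: 15.
S1 applies: 15 + 1 = 16.
S2 applies (level before this adjustment is 16 ≥ 15, so +4): 16 + 4 = 20.
S3 applies: 20 + 1 = 21.
S5 applies: 21 − 2 = 19.
S6 applies (level before this adjustment is 19 ≥ 16, so +4): 19 + 4 = 23.
S7 applies: 23 − 2 = 21.
Final offense level: 21.
Criminal history: 4 prior points → Category Low (2-4).
Level 21 falls in the 18-21 band.
Grid: Level 18-21 × Category Low = 54-67 months.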